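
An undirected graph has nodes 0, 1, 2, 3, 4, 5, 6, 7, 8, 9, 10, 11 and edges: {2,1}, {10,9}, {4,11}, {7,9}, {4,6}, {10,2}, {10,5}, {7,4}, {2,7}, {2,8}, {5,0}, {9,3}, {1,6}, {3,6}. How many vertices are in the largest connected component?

12

Starting from 0 we can reach 0, 1, 2, 3, 4, 5, 6, 7, 8, 9, 10, 11. That is one component of size 12.
The largest has 12 vertices.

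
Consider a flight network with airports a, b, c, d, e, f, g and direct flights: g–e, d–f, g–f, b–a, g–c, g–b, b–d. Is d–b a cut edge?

No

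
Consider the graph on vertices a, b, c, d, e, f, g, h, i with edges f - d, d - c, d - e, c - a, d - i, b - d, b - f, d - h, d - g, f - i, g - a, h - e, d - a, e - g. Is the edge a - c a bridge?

After removing a - c, the path a-d-c still connects them, so the edge is not a bridge.

No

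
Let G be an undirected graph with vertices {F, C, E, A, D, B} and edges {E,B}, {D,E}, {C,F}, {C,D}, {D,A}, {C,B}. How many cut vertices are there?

2

Removing C increases the component count from 1 to 2, so C is a cut vertex.
Removing D increases the component count from 1 to 2, so D is a cut vertex.
By contrast removing A leaves 1 component; it is not a cut vertex. No other vertex is a cut vertex either.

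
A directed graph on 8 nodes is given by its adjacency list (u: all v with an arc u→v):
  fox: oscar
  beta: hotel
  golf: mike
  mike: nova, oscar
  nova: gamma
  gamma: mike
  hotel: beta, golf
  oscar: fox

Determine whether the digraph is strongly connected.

There is no directed path from mike to golf, so the graph is not strongly connected.

No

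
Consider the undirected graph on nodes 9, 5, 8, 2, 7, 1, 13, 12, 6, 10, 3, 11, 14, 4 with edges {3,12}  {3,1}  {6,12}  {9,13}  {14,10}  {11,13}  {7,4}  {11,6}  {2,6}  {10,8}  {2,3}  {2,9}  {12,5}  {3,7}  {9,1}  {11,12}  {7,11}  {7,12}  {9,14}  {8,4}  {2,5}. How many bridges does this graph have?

0

The edges on the cycle 2-3-7-11-13-9-2 are not bridges since each lies on that cycle.
Every edge lies on some cycle, so there are no bridges.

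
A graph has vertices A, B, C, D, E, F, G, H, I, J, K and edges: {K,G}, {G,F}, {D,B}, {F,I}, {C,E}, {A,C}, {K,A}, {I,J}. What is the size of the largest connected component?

8

H is isolated — a component by itself.
Starting from B we can reach B, D. That is one component of size 2.
Starting from A we can reach A, C, E, F, G, I, J, K. That is one component of size 8.
The largest has 8 vertices.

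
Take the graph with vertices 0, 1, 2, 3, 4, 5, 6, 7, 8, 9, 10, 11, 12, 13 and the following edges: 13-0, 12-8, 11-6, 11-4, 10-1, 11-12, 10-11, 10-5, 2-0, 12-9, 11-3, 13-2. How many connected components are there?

3

7 is isolated — a component by itself.
Starting from 0 we can reach 0, 2, 13. That is one component of size 3.
Starting from 1 we can reach 1, 3, 4, 5, 6, 8, 9, 10, 11, 12. That is one component of size 10.
Total: 3 components.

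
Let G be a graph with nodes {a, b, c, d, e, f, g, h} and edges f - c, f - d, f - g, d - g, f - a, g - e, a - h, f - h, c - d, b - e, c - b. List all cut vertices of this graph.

Removing f increases the component count from 1 to 2, so f is a cut vertex.
By contrast removing a leaves 1 component; it is not a cut vertex. No other vertex is a cut vertex either.

f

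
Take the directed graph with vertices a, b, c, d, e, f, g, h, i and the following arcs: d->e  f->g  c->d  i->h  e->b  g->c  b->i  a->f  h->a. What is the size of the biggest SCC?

{a, b, c, d, e, f, g, h, i} are all mutually reachable — one SCC of size 9.
The largest has 9 vertices.

9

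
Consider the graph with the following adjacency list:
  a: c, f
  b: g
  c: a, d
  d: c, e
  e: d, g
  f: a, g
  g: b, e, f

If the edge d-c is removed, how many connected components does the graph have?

d and c are still connected via d-e-g-f-a-c, so the component count stays at 1.

1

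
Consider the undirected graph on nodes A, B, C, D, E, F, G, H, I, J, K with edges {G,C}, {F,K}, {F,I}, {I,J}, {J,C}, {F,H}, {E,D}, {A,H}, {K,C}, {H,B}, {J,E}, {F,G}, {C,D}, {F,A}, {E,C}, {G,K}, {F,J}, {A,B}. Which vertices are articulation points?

F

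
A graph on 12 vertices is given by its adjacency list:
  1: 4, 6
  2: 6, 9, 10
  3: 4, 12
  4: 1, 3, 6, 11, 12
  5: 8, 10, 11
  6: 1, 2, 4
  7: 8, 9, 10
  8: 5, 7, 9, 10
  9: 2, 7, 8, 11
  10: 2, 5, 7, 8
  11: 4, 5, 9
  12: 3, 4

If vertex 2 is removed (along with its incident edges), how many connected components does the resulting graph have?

With 2 gone, the remaining components are: {1, 3, 4, 5, 6, 7, 8, 9, 10, 11, 12}.
That is 1 component.

1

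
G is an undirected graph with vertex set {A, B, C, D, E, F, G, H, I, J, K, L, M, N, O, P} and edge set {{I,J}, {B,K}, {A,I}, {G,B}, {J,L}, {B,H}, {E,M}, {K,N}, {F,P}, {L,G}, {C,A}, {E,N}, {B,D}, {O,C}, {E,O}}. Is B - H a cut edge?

Removing B - H leaves no path between B and H: the component count goes from 2 to 3. So it is a bridge.

Yes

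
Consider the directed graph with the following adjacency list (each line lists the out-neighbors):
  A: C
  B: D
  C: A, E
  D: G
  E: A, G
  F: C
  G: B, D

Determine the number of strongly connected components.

3

{B, D, G} are all mutually reachable — one SCC of size 3.
{A, C, E} are all mutually reachable — one SCC of size 3.
{F} is an SCC by itself.
That gives 3 strongly connected components.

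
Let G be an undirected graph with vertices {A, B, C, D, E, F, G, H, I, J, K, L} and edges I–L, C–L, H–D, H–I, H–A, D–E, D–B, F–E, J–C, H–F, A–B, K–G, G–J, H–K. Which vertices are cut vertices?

Removing H increases the component count from 1 to 2, so H is a cut vertex.
By contrast removing C leaves 1 component; it is not a cut vertex. No other vertex is a cut vertex either.

H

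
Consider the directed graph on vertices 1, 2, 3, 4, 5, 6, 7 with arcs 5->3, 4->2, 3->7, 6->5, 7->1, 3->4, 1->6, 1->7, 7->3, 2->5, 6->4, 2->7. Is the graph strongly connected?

From 1 we can reach every vertex (1, 2, 3, 4, 5, 6, 7), and every vertex can reach 1 (1, 2, 3, 4, 5, 6, 7). So the whole graph is one strongly connected component.

Yes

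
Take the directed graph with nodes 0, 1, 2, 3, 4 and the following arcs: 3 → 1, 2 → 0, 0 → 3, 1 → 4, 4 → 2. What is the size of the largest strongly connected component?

{0, 1, 2, 3, 4} are all mutually reachable — one SCC of size 5.
The largest has 5 vertices.

5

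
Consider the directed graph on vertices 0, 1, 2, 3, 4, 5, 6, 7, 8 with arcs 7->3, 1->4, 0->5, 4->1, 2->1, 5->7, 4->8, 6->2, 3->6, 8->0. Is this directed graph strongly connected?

From 1 we can reach every vertex (0, 1, 2, 3, 4, 5, 6, 7, 8), and every vertex can reach 1 (0, 1, 2, 3, 4, 5, 6, 7, 8). So the whole graph is one strongly connected component.

Yes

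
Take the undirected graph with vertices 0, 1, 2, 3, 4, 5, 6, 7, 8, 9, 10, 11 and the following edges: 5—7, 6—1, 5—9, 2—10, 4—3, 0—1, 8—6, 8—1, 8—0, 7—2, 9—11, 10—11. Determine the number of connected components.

3

Starting from 3 we can reach 3, 4. That is one component of size 2.
Starting from 0 we can reach 0, 1, 6, 8. That is one component of size 4.
Starting from 2 we can reach 2, 5, 7, 9, 10, 11. That is one component of size 6.
Total: 3 components.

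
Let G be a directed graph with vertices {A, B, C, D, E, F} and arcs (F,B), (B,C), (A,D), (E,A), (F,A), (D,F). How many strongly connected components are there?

{A, D, F} are all mutually reachable — one SCC of size 3.
{C} is an SCC by itself.
{E} is an SCC by itself.
{B} is an SCC by itself.
That gives 4 strongly connected components.

4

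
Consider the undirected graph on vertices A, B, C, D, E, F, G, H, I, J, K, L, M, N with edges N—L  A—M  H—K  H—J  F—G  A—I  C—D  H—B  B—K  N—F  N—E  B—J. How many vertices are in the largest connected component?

Starting from C we can reach C, D. That is one component of size 2.
Starting from A we can reach A, I, M. That is one component of size 3.
Starting from B we can reach B, H, J, K. That is one component of size 4.
Starting from E we can reach E, F, G, L, N. That is one component of size 5.
The largest has 5 vertices.

5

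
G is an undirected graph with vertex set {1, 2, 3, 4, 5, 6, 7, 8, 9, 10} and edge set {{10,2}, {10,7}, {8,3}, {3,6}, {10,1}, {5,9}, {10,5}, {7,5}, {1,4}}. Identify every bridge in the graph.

1-10, 1-4, 10-2, 3-6, 3-8, 5-9

The edges on the cycle 10-7-5-10 are not bridges since each lies on that cycle.
But removing 10—1 disconnects 10 from 1; removing 3—6 disconnects 3 from 6; removing 1—4 disconnects 1 from 4; removing 10—2 disconnects 10 from 2 — these are bridges.
In total 6 edges are bridges.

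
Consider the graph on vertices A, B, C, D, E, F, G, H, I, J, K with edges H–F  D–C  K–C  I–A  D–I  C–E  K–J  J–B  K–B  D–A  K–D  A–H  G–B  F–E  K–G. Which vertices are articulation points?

K

Removing K increases the component count from 1 to 2, so K is a cut vertex.
By contrast removing H leaves 1 component; it is not a cut vertex. No other vertex is a cut vertex either.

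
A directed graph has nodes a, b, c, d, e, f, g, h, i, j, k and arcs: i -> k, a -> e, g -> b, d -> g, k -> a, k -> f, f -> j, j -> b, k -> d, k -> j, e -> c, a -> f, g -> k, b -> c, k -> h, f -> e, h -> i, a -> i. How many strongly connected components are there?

{a, d, g, h, i, k} are all mutually reachable — one SCC of size 6.
{j} is an SCC by itself.
{f} is an SCC by itself.
{b} is an SCC by itself.
{e} is an SCC by itself.
(and 1 more singleton SCC)
That gives 6 strongly connected components.

6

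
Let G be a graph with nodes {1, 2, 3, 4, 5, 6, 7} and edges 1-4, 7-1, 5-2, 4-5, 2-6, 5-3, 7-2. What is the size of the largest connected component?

7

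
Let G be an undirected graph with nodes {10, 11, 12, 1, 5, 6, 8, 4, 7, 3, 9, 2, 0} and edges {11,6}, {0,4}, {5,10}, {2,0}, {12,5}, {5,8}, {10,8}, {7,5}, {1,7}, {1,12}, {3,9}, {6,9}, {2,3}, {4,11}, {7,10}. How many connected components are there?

Starting from 1 we can reach 1, 5, 7, 8, 10, 12. That is one component of size 6.
Starting from 0 we can reach 0, 2, 3, 4, 6, 9, 11. That is one component of size 7.
Total: 2 components.

2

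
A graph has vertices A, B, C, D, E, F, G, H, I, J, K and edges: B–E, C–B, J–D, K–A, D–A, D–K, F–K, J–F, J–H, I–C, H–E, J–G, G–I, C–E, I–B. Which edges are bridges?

The edges on the cycle I-C-B-I are not bridges since each lies on that cycle.
Every edge lies on some cycle, so there are no bridges.

none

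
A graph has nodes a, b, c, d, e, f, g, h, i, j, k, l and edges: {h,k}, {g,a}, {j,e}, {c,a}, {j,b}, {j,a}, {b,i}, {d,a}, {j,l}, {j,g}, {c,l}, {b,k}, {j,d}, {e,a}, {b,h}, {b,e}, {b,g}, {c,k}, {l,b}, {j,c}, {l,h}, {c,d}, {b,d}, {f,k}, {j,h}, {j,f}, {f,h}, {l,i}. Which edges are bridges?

The edges on the cycle j-c-l-b-g-a-j are not bridges since each lies on that cycle.
Every edge lies on some cycle, so there are no bridges.

none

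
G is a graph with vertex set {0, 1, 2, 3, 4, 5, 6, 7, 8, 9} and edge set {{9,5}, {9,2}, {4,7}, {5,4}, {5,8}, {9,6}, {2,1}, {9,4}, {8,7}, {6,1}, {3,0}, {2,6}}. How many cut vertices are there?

1

Removing 9 increases the component count from 2 to 3, so 9 is a cut vertex.
By contrast removing 0 leaves 2 components; it is not a cut vertex. No other vertex is a cut vertex either.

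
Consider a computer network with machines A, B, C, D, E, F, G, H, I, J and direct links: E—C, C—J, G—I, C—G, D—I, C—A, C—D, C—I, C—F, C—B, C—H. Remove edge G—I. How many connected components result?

1

G and I are still connected via G-C-I, so the component count stays at 1.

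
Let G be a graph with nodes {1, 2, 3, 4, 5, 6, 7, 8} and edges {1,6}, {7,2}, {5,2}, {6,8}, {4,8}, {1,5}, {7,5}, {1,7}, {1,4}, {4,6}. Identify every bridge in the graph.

none

The edges on the cycle 1-7-2-5-1 are not bridges since each lies on that cycle.
Every edge lies on some cycle, so there are no bridges.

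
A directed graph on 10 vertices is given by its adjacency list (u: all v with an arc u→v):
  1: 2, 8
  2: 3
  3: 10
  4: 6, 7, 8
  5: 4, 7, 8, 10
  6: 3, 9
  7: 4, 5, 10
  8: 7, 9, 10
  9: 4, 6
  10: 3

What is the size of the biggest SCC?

6

{4, 5, 6, 7, 8, 9} are all mutually reachable — one SCC of size 6.
{3, 10} are all mutually reachable — one SCC of size 2.
{2} is an SCC by itself.
{1} is an SCC by itself.
The largest has 6 vertices.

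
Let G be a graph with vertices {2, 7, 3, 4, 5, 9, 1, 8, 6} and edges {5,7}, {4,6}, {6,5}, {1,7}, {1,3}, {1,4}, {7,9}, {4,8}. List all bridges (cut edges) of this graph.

1-3, 4-8, 7-9

The edges on the cycle 1-4-6-5-7-1 are not bridges since each lies on that cycle.
But removing 7–9 disconnects 7 from 9; removing 4–8 disconnects 4 from 8; removing 1–3 disconnects 1 from 3 — these are bridges.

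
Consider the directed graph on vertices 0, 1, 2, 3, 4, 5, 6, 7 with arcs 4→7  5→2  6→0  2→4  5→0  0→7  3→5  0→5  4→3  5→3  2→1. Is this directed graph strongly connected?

No

There is no directed path from 5 to 6, so the graph is not strongly connected.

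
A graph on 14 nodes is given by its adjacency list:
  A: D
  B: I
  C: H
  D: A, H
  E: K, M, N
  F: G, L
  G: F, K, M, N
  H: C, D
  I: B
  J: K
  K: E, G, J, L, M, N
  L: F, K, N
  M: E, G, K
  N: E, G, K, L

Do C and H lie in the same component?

From C we can reach A, C, D, H, which includes H.

Yes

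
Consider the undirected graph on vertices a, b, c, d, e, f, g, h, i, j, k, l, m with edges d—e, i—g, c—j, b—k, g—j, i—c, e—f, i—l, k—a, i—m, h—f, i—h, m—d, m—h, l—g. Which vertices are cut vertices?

Removing i increases the component count from 2 to 3, so i is a cut vertex.
Removing k increases the component count from 2 to 3, so k is a cut vertex.
By contrast removing e leaves 2 components; it is not a cut vertex. No other vertex is a cut vertex either.

i, k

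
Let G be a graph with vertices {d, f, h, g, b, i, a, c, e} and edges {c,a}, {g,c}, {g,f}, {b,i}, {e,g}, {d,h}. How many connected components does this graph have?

3

Starting from b we can reach b, i. That is one component of size 2.
Starting from d we can reach d, h. That is one component of size 2.
Starting from a we can reach a, c, e, f, g. That is one component of size 5.
Total: 3 components.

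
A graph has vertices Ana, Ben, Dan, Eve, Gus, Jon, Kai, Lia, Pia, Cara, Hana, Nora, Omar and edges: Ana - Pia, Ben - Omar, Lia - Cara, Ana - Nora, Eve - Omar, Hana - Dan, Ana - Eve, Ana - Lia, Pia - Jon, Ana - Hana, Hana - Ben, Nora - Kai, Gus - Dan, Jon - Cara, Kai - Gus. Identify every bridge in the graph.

The edges on the cycle Ana-Nora-Kai-Gus-Dan-Hana-Ana are not bridges since each lies on that cycle.
Every edge lies on some cycle, so there are no bridges.

none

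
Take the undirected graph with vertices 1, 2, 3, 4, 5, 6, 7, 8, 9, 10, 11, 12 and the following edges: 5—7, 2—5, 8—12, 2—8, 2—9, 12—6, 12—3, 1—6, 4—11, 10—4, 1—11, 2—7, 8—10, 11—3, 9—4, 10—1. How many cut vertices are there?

1

Removing 2 increases the component count from 1 to 2, so 2 is a cut vertex.
By contrast removing 1 leaves 1 component; it is not a cut vertex. No other vertex is a cut vertex either.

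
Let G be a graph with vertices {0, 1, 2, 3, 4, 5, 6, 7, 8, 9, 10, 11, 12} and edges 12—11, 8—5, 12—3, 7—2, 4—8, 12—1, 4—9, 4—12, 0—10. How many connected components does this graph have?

6 is isolated — a component by itself.
Starting from 0 we can reach 0, 10. That is one component of size 2.
Starting from 2 we can reach 2, 7. That is one component of size 2.
Starting from 1 we can reach 1, 3, 4, 5, 8, 9, 11, 12. That is one component of size 8.
Total: 4 components.

4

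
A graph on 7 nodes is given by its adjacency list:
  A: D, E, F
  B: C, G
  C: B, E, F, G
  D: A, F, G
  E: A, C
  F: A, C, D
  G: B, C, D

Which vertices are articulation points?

none

Removing A, for instance, still leaves 1 component. No single vertex removal increases the component count — the graph has no articulation points.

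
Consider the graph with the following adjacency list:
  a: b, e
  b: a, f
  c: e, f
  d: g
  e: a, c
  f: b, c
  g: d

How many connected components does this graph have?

2

Starting from d we can reach d, g. That is one component of size 2.
Starting from a we can reach a, b, c, e, f. That is one component of size 5.
Total: 2 components.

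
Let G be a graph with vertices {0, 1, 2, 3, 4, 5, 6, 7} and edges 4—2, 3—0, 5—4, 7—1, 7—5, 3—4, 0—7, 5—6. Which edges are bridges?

1-7, 2-4, 5-6

The edges on the cycle 3-0-7-5-4-3 are not bridges since each lies on that cycle.
But removing 7—1 disconnects 7 from 1; removing 4—2 disconnects 4 from 2; removing 5—6 disconnects 5 from 6 — these are bridges.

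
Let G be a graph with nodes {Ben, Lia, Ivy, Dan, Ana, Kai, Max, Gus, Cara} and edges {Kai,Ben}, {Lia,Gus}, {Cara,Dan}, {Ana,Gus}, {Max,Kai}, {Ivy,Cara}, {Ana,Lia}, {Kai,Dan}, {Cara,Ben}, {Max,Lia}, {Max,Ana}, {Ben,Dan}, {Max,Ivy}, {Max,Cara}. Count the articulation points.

1

Removing Max increases the component count from 1 to 2, so Max is a cut vertex.
By contrast removing Dan leaves 1 component; it is not a cut vertex. No other vertex is a cut vertex either.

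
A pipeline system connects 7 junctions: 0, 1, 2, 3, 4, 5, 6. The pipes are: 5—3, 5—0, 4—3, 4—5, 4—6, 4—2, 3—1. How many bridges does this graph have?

The edges on the cycle 4-5-3-4 are not bridges since each lies on that cycle.
But removing 3—1 disconnects 3 from 1; removing 5—0 disconnects 5 from 0; removing 4—2 disconnects 4 from 2; removing 4—6 disconnects 4 from 6 — these are bridges.
That makes 4 bridges.

4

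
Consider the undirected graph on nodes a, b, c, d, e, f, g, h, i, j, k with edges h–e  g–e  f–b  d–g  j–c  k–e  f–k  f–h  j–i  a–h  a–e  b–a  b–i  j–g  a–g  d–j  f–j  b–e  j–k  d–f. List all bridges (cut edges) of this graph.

c-j

The edges on the cycle a-g-e-a are not bridges since each lies on that cycle.
But removing j–c disconnects j from c — this is a bridge.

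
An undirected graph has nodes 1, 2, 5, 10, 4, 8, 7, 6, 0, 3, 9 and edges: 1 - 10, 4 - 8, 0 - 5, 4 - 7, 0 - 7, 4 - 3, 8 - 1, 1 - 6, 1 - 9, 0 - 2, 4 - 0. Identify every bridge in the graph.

The edges on the cycle 4-0-7-4 are not bridges since each lies on that cycle.
But removing 8 - 1 disconnects 8 from 1; removing 9 - 1 disconnects 9 from 1; removing 1 - 10 disconnects 1 from 10; removing 4 - 8 disconnects 4 from 8 — these are bridges.
In total 8 edges are bridges.

0-2, 0-5, 1-10, 1-6, 1-8, 1-9, 3-4, 4-8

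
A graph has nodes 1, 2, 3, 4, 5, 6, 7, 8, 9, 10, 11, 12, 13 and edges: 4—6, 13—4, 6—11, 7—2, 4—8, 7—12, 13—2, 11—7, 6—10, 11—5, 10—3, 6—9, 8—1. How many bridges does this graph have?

7

The edges on the cycle 13-4-6-11-7-2-13 are not bridges since each lies on that cycle.
But removing 10—6 disconnects 10 from 6; removing 8—1 disconnects 8 from 1; removing 5—11 disconnects 5 from 11; removing 12—7 disconnects 12 from 7 — these are bridges.
In total 7 edges are bridges.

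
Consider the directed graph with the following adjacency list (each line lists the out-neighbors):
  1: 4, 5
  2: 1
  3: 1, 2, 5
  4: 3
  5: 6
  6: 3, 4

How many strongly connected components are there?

{1, 2, 3, 4, 5, 6} are all mutually reachable — one SCC of size 6.
That gives 1 strongly connected component.

1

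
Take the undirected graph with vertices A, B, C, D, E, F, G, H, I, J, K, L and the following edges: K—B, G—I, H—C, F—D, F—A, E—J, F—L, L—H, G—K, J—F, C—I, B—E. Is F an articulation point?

Deleting F raises the number of components from 1 to 3, so F is a cut vertex.

Yes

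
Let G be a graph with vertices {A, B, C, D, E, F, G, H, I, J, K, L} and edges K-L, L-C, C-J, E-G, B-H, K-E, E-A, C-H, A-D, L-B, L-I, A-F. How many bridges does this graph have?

8

The edges on the cycle L-B-H-C-L are not bridges since each lies on that cycle.
But removing J-C disconnects J from C; removing K-L disconnects K from L; removing D-A disconnects D from A; removing E-K disconnects E from K — these are bridges.
In total 8 edges are bridges.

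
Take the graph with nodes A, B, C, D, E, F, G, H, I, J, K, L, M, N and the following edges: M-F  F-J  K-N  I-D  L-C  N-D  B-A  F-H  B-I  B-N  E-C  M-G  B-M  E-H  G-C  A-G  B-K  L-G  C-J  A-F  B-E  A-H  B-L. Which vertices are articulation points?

B

Removing B increases the component count from 1 to 2, so B is a cut vertex.
By contrast removing J leaves 1 component; it is not a cut vertex. No other vertex is a cut vertex either.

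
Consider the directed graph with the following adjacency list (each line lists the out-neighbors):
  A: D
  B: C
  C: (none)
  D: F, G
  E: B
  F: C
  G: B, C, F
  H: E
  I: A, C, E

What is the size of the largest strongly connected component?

{C} is an SCC by itself.
{D} is an SCC by itself.
{B} is an SCC by itself.
{E} is an SCC by itself.
{F} is an SCC by itself.
(and 4 more singleton SCCs)
The largest has 1 vertex.

1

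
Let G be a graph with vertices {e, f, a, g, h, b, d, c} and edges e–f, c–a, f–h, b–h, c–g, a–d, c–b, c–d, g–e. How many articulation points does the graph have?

1

Removing c increases the component count from 1 to 2, so c is a cut vertex.
By contrast removing b leaves 1 component; it is not a cut vertex. No other vertex is a cut vertex either.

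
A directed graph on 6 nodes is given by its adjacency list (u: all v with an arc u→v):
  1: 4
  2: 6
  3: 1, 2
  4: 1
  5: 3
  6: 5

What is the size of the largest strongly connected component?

4

{2, 3, 5, 6} are all mutually reachable — one SCC of size 4.
{1, 4} are all mutually reachable — one SCC of size 2.
The largest has 4 vertices.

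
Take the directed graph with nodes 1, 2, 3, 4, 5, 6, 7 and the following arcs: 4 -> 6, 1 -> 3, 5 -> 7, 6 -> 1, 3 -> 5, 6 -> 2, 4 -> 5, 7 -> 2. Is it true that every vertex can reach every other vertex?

There is no directed path from 5 to 6, so the graph is not strongly connected.

No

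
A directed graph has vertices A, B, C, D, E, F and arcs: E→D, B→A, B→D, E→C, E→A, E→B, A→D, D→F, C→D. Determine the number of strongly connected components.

6

{B} is an SCC by itself.
{D} is an SCC by itself.
{F} is an SCC by itself.
{E} is an SCC by itself.
{A} is an SCC by itself.
(and 1 more singleton SCC)
That gives 6 strongly connected components.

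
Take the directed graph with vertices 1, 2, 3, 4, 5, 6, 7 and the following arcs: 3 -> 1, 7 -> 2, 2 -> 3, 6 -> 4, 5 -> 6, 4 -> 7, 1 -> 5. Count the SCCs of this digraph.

1

{1, 2, 3, 4, 5, 6, 7} are all mutually reachable — one SCC of size 7.
That gives 1 strongly connected component.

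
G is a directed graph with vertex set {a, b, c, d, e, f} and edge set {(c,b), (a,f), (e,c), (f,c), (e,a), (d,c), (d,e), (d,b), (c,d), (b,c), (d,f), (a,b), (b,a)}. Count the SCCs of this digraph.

1

{a, b, c, d, e, f} are all mutually reachable — one SCC of size 6.
That gives 1 strongly connected component.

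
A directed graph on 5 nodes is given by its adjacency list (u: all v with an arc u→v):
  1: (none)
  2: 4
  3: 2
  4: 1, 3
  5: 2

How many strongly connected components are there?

{2, 3, 4} are all mutually reachable — one SCC of size 3.
{5} is an SCC by itself.
{1} is an SCC by itself.
That gives 3 strongly connected components.

3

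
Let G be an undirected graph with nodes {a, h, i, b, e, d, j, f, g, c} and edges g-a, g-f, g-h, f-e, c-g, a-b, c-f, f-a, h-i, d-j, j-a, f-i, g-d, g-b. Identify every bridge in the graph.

The edges on the cycle g-h-i-f-g are not bridges since each lies on that cycle.
But removing f-e disconnects f from e — this is a bridge.

e-f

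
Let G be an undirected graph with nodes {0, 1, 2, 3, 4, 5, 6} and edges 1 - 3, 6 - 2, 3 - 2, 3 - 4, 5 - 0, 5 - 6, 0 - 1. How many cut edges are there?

1

The edges on the cycle 5-0-1-3-2-6-5 are not bridges since each lies on that cycle.
But removing 3 - 4 disconnects 3 from 4 — this is a bridge.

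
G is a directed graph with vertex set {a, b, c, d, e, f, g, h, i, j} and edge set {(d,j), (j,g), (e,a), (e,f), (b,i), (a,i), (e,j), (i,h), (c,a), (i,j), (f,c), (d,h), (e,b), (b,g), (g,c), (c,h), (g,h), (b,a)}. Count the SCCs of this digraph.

{a, c, g, i, j} are all mutually reachable — one SCC of size 5.
{b} is an SCC by itself.
{e} is an SCC by itself.
{h} is an SCC by itself.
{d} is an SCC by itself.
(and 1 more singleton SCC)
That gives 6 strongly connected components.

6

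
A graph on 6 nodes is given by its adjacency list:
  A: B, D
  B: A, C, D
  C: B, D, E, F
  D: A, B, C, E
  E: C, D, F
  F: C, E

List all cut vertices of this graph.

none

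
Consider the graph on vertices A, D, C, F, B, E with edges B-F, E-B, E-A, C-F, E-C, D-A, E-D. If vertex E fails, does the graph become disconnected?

Yes

Deleting E raises the number of components from 1 to 2, so E is a cut vertex.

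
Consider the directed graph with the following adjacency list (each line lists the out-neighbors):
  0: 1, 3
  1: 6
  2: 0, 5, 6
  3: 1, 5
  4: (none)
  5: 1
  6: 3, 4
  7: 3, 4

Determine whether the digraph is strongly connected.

No

There is no directed path from 3 to 0, so the graph is not strongly connected.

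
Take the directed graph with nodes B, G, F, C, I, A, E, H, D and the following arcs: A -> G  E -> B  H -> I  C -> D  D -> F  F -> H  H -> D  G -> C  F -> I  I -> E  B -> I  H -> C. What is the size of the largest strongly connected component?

{C, D, F, H} are all mutually reachable — one SCC of size 4.
{B, E, I} are all mutually reachable — one SCC of size 3.
{G} is an SCC by itself.
{A} is an SCC by itself.
The largest has 4 vertices.

4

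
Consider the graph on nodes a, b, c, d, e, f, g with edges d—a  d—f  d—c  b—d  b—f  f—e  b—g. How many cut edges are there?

4

The edges on the cycle b-d-f-b are not bridges since each lies on that cycle.
But removing d—a disconnects d from a; removing d—c disconnects d from c; removing b—g disconnects b from g; removing f—e disconnects f from e — these are bridges.
That makes 4 bridges.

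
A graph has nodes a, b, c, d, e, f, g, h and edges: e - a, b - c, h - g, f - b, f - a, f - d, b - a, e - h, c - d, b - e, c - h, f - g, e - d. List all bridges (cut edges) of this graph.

none

The edges on the cycle f-b-c-h-g-f are not bridges since each lies on that cycle.
Every edge lies on some cycle, so there are no bridges.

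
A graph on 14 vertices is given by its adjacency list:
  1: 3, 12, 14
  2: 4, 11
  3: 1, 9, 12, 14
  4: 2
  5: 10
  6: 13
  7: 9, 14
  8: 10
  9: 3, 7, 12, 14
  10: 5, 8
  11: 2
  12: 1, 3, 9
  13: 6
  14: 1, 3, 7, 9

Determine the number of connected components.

Starting from 6 we can reach 6, 13. That is one component of size 2.
Starting from 2 we can reach 2, 4, 11. That is one component of size 3.
Starting from 5 we can reach 5, 8, 10. That is one component of size 3.
Starting from 1 we can reach 1, 3, 7, 9, 12, 14. That is one component of size 6.
Total: 4 components.

4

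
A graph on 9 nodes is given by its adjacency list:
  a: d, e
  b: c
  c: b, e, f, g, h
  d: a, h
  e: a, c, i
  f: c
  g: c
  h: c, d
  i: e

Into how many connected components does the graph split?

1

Starting from a we can reach a, b, c, d, e, f, g, h, i. That is one component of size 9.
Total: 1 component.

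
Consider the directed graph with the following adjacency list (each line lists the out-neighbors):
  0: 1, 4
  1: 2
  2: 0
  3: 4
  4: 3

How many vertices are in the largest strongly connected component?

3

{0, 1, 2} are all mutually reachable — one SCC of size 3.
{3, 4} are all mutually reachable — one SCC of size 2.
The largest has 3 vertices.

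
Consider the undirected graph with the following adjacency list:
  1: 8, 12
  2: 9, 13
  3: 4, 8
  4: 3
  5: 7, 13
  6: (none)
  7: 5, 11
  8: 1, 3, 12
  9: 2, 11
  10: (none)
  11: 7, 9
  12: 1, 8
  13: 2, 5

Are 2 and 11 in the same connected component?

Yes

From 2 we can reach 2, 5, 7, 9, 11, 13, which includes 11.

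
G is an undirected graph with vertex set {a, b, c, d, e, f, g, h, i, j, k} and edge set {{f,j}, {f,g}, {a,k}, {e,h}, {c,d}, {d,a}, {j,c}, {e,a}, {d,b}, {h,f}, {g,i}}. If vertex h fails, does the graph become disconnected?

Deleting h leaves 1 component (was 1) (its neighbors e, f remain connected to each other), so h is not a cut vertex.

No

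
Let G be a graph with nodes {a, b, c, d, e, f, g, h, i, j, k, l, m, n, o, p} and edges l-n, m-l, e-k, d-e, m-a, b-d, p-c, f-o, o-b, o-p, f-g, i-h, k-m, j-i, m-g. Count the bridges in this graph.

7

The edges on the cycle f-o-b-d-e-k-m-g-f are not bridges since each lies on that cycle.
But removing l-m disconnects l from m; removing j-i disconnects j from i; removing p-c disconnects p from c; removing p-o disconnects p from o — these are bridges.
In total 7 edges are bridges.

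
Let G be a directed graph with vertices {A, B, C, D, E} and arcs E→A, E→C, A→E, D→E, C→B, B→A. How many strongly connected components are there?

{A, B, C, E} are all mutually reachable — one SCC of size 4.
{D} is an SCC by itself.
That gives 2 strongly connected components.

2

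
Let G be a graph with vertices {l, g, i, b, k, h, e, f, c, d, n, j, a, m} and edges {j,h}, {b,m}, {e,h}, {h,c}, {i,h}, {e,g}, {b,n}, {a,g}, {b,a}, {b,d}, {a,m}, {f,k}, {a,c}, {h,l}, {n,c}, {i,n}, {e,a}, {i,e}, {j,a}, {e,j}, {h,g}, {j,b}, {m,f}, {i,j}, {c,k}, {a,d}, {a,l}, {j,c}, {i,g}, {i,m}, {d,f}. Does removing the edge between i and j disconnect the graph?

No

After removing i—j, the path i-e-j still connects them, so the edge is not a bridge.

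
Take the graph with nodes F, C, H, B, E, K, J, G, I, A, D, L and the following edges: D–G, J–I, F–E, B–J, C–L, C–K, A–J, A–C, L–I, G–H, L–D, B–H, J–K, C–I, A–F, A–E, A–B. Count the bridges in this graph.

0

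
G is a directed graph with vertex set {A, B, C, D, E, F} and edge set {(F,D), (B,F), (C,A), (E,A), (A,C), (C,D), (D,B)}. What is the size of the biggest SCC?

{B, D, F} are all mutually reachable — one SCC of size 3.
{A, C} are all mutually reachable — one SCC of size 2.
{E} is an SCC by itself.
The largest has 3 vertices.

3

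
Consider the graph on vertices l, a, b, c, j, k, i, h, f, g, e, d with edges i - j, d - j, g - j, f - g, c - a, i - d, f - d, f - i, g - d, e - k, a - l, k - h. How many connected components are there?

4

b is isolated — a component by itself.
Starting from a we can reach a, c, l. That is one component of size 3.
Starting from e we can reach e, h, k. That is one component of size 3.
Starting from d we can reach d, f, g, i, j. That is one component of size 5.
Total: 4 components.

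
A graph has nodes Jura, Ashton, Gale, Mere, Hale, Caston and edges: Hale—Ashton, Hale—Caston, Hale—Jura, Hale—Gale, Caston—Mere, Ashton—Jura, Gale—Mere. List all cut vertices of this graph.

Hale

Removing Hale increases the component count from 1 to 2, so Hale is a cut vertex.
By contrast removing Jura leaves 1 component; it is not a cut vertex. No other vertex is a cut vertex either.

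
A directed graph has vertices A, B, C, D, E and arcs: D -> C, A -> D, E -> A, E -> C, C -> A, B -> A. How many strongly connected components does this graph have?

3

{A, C, D} are all mutually reachable — one SCC of size 3.
{E} is an SCC by itself.
{B} is an SCC by itself.
That gives 3 strongly connected components.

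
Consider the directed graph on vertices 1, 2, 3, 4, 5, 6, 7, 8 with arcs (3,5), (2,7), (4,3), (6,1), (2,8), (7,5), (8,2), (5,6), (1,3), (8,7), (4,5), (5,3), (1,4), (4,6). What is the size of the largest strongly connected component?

{1, 3, 4, 5, 6} are all mutually reachable — one SCC of size 5.
{2, 8} are all mutually reachable — one SCC of size 2.
{7} is an SCC by itself.
The largest has 5 vertices.

5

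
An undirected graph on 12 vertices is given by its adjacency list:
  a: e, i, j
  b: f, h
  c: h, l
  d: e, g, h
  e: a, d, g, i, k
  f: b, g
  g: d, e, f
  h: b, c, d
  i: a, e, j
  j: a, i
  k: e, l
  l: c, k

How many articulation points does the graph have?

Removing e increases the component count from 1 to 2, so e is a cut vertex.
By contrast removing j leaves 1 component; it is not a cut vertex. No other vertex is a cut vertex either.

1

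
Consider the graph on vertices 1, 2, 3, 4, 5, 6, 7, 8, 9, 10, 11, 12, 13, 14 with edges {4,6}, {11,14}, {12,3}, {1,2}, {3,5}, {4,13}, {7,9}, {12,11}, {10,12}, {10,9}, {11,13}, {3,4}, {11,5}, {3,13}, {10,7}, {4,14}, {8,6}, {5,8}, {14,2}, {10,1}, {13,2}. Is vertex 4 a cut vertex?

No

Deleting 4 leaves 1 component (was 1) (its neighbors 3, 6, 13, 14 remain connected to each other), so 4 is not a cut vertex.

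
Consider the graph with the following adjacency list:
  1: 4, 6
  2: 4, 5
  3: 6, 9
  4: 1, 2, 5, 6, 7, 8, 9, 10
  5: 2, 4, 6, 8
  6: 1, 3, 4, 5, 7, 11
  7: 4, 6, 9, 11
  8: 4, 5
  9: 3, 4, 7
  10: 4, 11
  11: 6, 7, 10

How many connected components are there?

Starting from 1 we can reach 1, 2, 3, 4, 5, 6, 7, 8, 9, 10, 11. That is one component of size 11.
Total: 1 component.

1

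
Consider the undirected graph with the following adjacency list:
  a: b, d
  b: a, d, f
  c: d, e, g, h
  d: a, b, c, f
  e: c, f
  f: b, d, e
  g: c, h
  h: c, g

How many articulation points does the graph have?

Removing c increases the component count from 1 to 2, so c is a cut vertex.
By contrast removing g leaves 1 component; it is not a cut vertex. No other vertex is a cut vertex either.

1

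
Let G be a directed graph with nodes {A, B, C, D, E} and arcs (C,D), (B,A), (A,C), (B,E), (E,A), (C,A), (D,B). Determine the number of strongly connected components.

{A, B, C, D, E} are all mutually reachable — one SCC of size 5.
That gives 1 strongly connected component.

1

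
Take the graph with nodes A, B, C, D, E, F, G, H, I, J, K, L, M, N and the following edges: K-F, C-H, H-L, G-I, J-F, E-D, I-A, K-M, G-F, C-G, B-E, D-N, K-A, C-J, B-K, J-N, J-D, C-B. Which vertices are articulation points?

Removing C increases the component count from 1 to 2, so C is a cut vertex.
Removing H increases the component count from 1 to 2, so H is a cut vertex.
Removing K increases the component count from 1 to 2, so K is a cut vertex.
By contrast removing D leaves 1 component; it is not a cut vertex. No other vertex is a cut vertex either.

C, H, K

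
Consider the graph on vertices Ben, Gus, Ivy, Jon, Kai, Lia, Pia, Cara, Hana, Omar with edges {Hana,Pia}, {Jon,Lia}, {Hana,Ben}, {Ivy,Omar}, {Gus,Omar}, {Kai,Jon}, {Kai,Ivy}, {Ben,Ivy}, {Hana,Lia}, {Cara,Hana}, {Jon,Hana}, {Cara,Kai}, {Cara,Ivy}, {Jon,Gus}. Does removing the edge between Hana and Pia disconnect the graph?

Yes

Removing Hana-Pia leaves no path between Hana and Pia: the component count goes from 1 to 2. So it is a bridge.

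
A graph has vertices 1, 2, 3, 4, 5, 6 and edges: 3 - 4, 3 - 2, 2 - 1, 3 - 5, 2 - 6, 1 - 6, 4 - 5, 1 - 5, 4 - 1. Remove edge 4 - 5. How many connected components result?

4 and 5 are still connected via 4-3-5, so the component count stays at 1.

1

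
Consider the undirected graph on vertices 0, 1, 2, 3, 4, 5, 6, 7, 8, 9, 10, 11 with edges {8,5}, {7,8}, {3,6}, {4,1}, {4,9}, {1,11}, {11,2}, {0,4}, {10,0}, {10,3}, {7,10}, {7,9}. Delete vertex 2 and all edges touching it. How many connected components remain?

With 2 gone, the remaining components are: {0, 1, 3, 4, 5, 6, 7, 8, 9, 10, 11}.
That is 1 component.

1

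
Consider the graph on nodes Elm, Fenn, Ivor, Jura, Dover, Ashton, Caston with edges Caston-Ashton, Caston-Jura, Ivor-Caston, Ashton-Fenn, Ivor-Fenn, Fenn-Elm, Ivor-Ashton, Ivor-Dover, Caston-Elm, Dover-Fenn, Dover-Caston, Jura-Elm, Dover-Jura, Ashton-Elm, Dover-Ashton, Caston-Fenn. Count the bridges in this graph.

0

The edges on the cycle Dover-Ashton-Elm-Jura-Dover are not bridges since each lies on that cycle.
Every edge lies on some cycle, so there are no bridges.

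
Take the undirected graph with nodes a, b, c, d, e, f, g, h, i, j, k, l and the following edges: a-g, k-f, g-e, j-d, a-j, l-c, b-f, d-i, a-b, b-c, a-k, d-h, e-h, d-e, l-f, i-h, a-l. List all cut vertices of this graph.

Removing a increases the component count from 1 to 2, so a is a cut vertex.
By contrast removing i leaves 1 component; it is not a cut vertex. No other vertex is a cut vertex either.

a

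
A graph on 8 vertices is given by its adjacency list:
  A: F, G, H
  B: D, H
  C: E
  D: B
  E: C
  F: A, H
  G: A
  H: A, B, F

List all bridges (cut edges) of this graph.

A-G, B-D, B-H, C-E

The edges on the cycle A-F-H-A are not bridges since each lies on that cycle.
But removing B-D disconnects B from D; removing E-C disconnects E from C; removing H-B disconnects H from B; removing A-G disconnects A from G — these are bridges.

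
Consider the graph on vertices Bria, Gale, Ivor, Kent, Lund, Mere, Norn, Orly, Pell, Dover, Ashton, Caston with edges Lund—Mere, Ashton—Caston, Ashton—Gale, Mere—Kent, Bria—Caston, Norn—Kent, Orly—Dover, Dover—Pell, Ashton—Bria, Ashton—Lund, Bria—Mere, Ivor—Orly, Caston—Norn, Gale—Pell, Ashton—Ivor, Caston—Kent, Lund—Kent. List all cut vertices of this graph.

Ashton

Removing Ashton increases the component count from 1 to 2, so Ashton is a cut vertex.
By contrast removing Kent leaves 1 component; it is not a cut vertex. No other vertex is a cut vertex either.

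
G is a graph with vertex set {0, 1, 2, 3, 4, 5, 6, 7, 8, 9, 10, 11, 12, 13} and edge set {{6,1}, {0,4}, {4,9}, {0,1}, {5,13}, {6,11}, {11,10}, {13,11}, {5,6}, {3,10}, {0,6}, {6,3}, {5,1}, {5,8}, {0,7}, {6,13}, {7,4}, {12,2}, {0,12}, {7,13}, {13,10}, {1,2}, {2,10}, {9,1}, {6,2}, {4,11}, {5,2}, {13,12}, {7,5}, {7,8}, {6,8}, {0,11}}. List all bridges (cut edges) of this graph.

The edges on the cycle 0-7-5-6-3-10-2-12-0 are not bridges since each lies on that cycle.
Every edge lies on some cycle, so there are no bridges.

none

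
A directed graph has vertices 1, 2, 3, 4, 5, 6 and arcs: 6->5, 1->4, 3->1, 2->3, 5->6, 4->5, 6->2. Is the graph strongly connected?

From 6 we can reach every vertex (1, 2, 3, 4, 5, 6), and every vertex can reach 6 (1, 2, 3, 4, 5, 6). So the whole graph is one strongly connected component.

Yes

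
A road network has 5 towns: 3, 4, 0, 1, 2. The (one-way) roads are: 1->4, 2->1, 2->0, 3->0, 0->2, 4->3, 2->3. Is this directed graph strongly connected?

From 1 we can reach every vertex (0, 1, 2, 3, 4), and every vertex can reach 1 (0, 1, 2, 3, 4). So the whole graph is one strongly connected component.

Yes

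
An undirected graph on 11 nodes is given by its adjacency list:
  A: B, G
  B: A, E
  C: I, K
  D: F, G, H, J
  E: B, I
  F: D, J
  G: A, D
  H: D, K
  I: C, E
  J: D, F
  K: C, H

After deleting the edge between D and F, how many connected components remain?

D and F are still connected via D-J-F, so the component count stays at 1.

1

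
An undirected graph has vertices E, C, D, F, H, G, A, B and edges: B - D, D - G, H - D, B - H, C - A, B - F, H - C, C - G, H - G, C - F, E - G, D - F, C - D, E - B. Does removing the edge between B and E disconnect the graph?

No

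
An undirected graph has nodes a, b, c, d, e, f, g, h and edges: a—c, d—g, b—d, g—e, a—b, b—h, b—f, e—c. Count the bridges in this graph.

2

The edges on the cycle a-b-d-g-e-c-a are not bridges since each lies on that cycle.
But removing b—h disconnects b from h; removing b—f disconnects b from f — these are bridges.
That makes 2 bridges.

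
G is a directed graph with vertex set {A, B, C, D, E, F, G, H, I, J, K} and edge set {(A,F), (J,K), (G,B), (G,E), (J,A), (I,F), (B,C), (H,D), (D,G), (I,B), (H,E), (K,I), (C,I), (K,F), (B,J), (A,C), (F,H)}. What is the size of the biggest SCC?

10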